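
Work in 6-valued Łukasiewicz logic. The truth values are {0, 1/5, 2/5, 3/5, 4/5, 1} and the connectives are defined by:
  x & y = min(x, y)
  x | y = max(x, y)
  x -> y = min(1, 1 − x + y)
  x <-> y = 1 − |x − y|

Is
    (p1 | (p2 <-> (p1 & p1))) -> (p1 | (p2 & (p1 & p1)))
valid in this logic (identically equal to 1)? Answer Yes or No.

No

Counterexample: take p1 = 0, p2 = 0.
p1 & p1 = 0 & 0 = 0
p2 <-> (p1 & p1) = 0 <-> 0 = 1
p1 | (p2 <-> (p1 & p1)) = 0 | 1 = 1
p1 & p1 = 0 & 0 = 0
p2 & (p1 & p1) = 0 & 0 = 0
p1 | (p2 & (p1 & p1)) = 0 | 0 = 0
(p1 | (p2 <-> (p1 & p1))) -> (p1 | (p2 & (p1 & p1))) = 1 -> 0 = 0
This gives 0 ≠ 1.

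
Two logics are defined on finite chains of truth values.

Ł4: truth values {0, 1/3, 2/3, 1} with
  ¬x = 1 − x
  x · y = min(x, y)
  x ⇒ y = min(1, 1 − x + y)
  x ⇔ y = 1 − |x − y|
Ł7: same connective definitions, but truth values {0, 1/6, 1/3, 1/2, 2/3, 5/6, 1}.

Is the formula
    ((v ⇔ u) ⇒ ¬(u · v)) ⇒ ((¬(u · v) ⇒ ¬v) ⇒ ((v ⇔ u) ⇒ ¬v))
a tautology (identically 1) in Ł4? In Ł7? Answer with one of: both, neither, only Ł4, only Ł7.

both

In Ł4: every assignment gives 1 — tautology.
In Ł7: every assignment gives 1 — tautology.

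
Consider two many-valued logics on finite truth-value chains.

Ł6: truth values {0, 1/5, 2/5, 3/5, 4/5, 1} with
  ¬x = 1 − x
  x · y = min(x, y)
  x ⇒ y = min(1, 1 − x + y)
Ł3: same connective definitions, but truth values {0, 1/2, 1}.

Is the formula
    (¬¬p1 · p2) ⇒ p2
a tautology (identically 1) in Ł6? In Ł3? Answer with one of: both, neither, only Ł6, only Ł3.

both

In Ł6: every assignment gives 1 — tautology.
In Ł3: every assignment gives 1 — tautology.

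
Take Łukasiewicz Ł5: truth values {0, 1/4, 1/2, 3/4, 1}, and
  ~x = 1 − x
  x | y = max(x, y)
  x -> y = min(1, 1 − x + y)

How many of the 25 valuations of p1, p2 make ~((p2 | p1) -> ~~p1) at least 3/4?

3

value 1: 1 assignment (counts)
value 3/4: 2 assignments (counts)
value 1/2: 3 assignments
value 1/4: 4 assignments
value 0: 15 assignments
So 3 of the 25 assignments meet the threshold.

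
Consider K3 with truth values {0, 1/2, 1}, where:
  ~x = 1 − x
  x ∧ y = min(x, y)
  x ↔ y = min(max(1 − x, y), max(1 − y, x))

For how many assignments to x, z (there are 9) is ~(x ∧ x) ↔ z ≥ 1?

x = 0, z = 0 ↦ 0  <
x = 0, z = 1/2 ↦ 1/2  <
x = 0, z = 1 ↦ 1  ≥
x = 1/2, z = 0 ↦ 1/2  <
x = 1/2, z = 1/2 ↦ 1/2  <
x = 1/2, z = 1 ↦ 1/2  <
x = 1, z = 0 ↦ 1  ≥
x = 1, z = 1/2 ↦ 1/2  <
x = 1, z = 1 ↦ 0  <
So 2 of the 9 assignments meet the threshold.

2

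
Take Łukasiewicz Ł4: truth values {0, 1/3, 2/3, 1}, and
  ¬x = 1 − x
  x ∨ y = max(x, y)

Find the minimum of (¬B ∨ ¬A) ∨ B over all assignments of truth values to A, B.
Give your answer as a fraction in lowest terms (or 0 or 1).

Take A = 1/3, B = 1/3:
¬B = ¬1/3 = 2/3
¬A = ¬1/3 = 2/3
¬B ∨ ¬A = 2/3 ∨ 2/3 = 2/3
(¬B ∨ ¬A) ∨ B = 2/3 ∨ 1/3 = 2/3
No assignment yields a value below 2/3, so this is the minimum.

2/3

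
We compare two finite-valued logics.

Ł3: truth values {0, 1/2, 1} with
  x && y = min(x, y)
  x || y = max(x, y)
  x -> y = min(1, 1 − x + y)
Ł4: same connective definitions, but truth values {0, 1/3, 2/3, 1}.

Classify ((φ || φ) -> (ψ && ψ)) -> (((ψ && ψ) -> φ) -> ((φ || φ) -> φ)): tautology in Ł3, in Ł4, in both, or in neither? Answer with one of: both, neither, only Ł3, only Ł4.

In Ł3: every assignment gives 1 — tautology.
In Ł4: every assignment gives 1 — tautology.

both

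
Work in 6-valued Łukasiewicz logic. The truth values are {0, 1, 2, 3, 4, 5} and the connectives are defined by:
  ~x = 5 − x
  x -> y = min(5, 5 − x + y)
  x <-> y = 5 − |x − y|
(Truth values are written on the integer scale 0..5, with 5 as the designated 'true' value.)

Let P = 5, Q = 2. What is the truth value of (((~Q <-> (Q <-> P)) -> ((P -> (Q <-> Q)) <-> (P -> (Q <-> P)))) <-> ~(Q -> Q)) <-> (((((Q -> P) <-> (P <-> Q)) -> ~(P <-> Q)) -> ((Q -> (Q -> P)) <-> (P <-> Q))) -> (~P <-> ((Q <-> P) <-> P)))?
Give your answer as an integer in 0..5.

~Q = ~2 = 3
Q <-> P = 2 <-> 5 = 2
~Q <-> (Q <-> P) = 3 <-> 2 = 4
Q <-> Q = 2 <-> 2 = 5
P -> (Q <-> Q) = 5 -> 5 = 5
Q <-> P = 2 <-> 5 = 2
P -> (Q <-> P) = 5 -> 2 = 2
(P -> (Q <-> Q)) <-> (P -> (Q <-> P)) = 5 <-> 2 = 2
(~Q <-> (Q <-> P)) -> ((P -> (Q <-> Q)) <-> (P -> (Q <-> P))) = 4 -> 2 = 3
Q -> Q = 2 -> 2 = 5
~(Q -> Q) = ~5 = 0
((~Q <-> (Q <-> P)) -> ((P -> (Q <-> Q)) <-> (P -> (Q <-> P)))) <-> ~(Q -> Q) = 3 <-> 0 = 2
Q -> P = 2 -> 5 = 5
P <-> Q = 5 <-> 2 = 2
(Q -> P) <-> (P <-> Q) = 5 <-> 2 = 2
P <-> Q = 5 <-> 2 = 2
~(P <-> Q) = ~2 = 3
((Q -> P) <-> (P <-> Q)) -> ~(P <-> Q) = 2 -> 3 = 5
Q -> P = 2 -> 5 = 5
Q -> (Q -> P) = 2 -> 5 = 5
P <-> Q = 5 <-> 2 = 2
(Q -> (Q -> P)) <-> (P <-> Q) = 5 <-> 2 = 2
(((Q -> P) <-> (P <-> Q)) -> ~(P <-> Q)) -> ((Q -> (Q -> P)) <-> (P <-> Q)) = 5 -> 2 = 2
~P = ~5 = 0
Q <-> P = 2 <-> 5 = 2
(Q <-> P) <-> P = 2 <-> 5 = 2
~P <-> ((Q <-> P) <-> P) = 0 <-> 2 = 3
((((Q -> P) <-> (P <-> Q)) -> ~(P <-> Q)) -> ((Q -> (Q -> P)) <-> (P <-> Q))) -> (~P <-> ((Q <-> P) <-> P)) = 2 -> 3 = 5
(((~Q <-> (Q <-> P)) -> ((P -> (Q <-> Q)) <-> (P -> (Q <-> P)))) <-> ~(Q -> Q)) <-> (((((Q -> P) <-> (P <-> Q)) -> ~(P <-> Q)) -> ((Q -> (Q -> P)) <-> (P <-> Q))) -> (~P <-> ((Q <-> P) <-> P))) = 2 <-> 5 = 2

2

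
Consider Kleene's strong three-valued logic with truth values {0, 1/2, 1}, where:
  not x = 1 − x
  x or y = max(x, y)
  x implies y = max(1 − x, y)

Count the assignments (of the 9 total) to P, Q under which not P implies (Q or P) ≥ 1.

5

P = 0, Q = 0 ↦ 0  <
P = 0, Q = 1/2 ↦ 1/2  <
P = 0, Q = 1 ↦ 1  ≥
P = 1/2, Q = 0 ↦ 1/2  <
P = 1/2, Q = 1/2 ↦ 1/2  <
P = 1/2, Q = 1 ↦ 1  ≥
P = 1, Q = 0 ↦ 1  ≥
P = 1, Q = 1/2 ↦ 1  ≥
P = 1, Q = 1 ↦ 1  ≥
So 5 of the 9 assignments meet the threshold.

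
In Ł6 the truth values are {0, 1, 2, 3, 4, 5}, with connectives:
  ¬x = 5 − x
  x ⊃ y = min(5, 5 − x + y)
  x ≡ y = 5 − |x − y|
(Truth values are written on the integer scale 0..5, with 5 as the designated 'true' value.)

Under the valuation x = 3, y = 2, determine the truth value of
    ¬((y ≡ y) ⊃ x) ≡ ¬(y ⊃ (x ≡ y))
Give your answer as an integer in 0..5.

y ≡ y = 2 ≡ 2 = 5
(y ≡ y) ⊃ x = 5 ⊃ 3 = 3
¬((y ≡ y) ⊃ x) = ¬3 = 2
x ≡ y = 3 ≡ 2 = 4
y ⊃ (x ≡ y) = 2 ⊃ 4 = 5
¬(y ⊃ (x ≡ y)) = ¬5 = 0
¬((y ≡ y) ⊃ x) ≡ ¬(y ⊃ (x ≡ y)) = 2 ≡ 0 = 3

3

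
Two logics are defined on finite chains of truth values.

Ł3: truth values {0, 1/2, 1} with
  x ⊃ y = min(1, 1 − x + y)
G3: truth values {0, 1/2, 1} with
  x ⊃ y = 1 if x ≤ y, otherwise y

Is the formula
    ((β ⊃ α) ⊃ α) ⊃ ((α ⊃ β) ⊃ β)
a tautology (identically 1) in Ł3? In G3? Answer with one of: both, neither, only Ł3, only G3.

In Ł3: every assignment gives 1 — tautology.
In G3: at α = 0, β = 1/2 the value is 1/2 — not a tautology.

only Ł3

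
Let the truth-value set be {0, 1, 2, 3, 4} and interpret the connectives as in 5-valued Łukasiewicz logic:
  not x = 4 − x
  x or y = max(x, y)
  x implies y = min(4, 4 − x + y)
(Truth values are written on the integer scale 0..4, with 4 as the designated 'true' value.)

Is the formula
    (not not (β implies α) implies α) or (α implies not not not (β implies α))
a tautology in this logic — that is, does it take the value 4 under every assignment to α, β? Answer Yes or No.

No

Counterexample: take α = 1, β = 0.
β implies α = 0 implies 1 = 4
not (β implies α) = not 4 = 0
not not (β implies α) = not 0 = 4
not not (β implies α) implies α = 4 implies 1 = 1
β implies α = 0 implies 1 = 4
not (β implies α) = not 4 = 0
not not (β implies α) = not 0 = 4
not not not (β implies α) = not 4 = 0
α implies not not not (β implies α) = 1 implies 0 = 3
(not not (β implies α) implies α) or (α implies not not not (β implies α)) = 1 or 3 = 3
This gives 3 ≠ 4.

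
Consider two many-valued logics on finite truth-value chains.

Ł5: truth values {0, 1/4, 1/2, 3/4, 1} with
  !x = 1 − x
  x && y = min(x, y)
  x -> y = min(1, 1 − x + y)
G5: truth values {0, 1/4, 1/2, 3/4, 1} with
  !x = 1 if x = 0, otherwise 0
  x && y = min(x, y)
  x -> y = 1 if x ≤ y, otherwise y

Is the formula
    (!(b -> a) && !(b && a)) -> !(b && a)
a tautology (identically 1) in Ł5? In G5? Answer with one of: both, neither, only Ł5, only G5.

In Ł5: every assignment gives 1 — tautology.
In G5: every assignment gives 1 — tautology.

both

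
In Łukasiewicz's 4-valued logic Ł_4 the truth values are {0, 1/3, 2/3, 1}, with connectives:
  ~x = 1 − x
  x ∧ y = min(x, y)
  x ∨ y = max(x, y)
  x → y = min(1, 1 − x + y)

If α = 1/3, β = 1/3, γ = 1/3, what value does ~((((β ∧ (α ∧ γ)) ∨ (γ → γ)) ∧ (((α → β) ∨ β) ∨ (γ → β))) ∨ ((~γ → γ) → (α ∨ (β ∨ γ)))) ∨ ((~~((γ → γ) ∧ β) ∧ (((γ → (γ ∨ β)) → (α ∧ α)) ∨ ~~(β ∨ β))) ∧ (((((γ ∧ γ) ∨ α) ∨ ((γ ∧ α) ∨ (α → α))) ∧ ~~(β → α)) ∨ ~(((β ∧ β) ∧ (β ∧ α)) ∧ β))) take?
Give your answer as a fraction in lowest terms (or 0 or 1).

1/3

α ∧ γ = 1/3 ∧ 1/3 = 1/3
β ∧ (α ∧ γ) = 1/3 ∧ 1/3 = 1/3
γ → γ = 1/3 → 1/3 = 1
(β ∧ (α ∧ γ)) ∨ (γ → γ) = 1/3 ∨ 1 = 1
α → β = 1/3 → 1/3 = 1
(α → β) ∨ β = 1 ∨ 1/3 = 1
γ → β = 1/3 → 1/3 = 1
((α → β) ∨ β) ∨ (γ → β) = 1 ∨ 1 = 1
((β ∧ (α ∧ γ)) ∨ (γ → γ)) ∧ (((α → β) ∨ β) ∨ (γ → β)) = 1 ∧ 1 = 1
~γ = ~1/3 = 2/3
~γ → γ = 2/3 → 1/3 = 2/3
β ∨ γ = 1/3 ∨ 1/3 = 1/3
α ∨ (β ∨ γ) = 1/3 ∨ 1/3 = 1/3
(~γ → γ) → (α ∨ (β ∨ γ)) = 2/3 → 1/3 = 2/3
(((β ∧ (α ∧ γ)) ∨ (γ → γ)) ∧ (((α → β) ∨ β) ∨ (γ → β))) ∨ ((~γ → γ) → (α ∨ (β ∨ γ))) = 1 ∨ 2/3 = 1
~((((β ∧ (α ∧ γ)) ∨ (γ → γ)) ∧ (((α → β) ∨ β) ∨ (γ → β))) ∨ ((~γ → γ) → (α ∨ (β ∨ γ)))) = ~1 = 0
γ → γ = 1/3 → 1/3 = 1
(γ → γ) ∧ β = 1 ∧ 1/3 = 1/3
~((γ → γ) ∧ β) = ~1/3 = 2/3
~~((γ → γ) ∧ β) = ~2/3 = 1/3
γ ∨ β = 1/3 ∨ 1/3 = 1/3
γ → (γ ∨ β) = 1/3 → 1/3 = 1
α ∧ α = 1/3 ∧ 1/3 = 1/3
(γ → (γ ∨ β)) → (α ∧ α) = 1 → 1/3 = 1/3
β ∨ β = 1/3 ∨ 1/3 = 1/3
~(β ∨ β) = ~1/3 = 2/3
~~(β ∨ β) = ~2/3 = 1/3
((γ → (γ ∨ β)) → (α ∧ α)) ∨ ~~(β ∨ β) = 1/3 ∨ 1/3 = 1/3
~~((γ → γ) ∧ β) ∧ (((γ → (γ ∨ β)) → (α ∧ α)) ∨ ~~(β ∨ β)) = 1/3 ∧ 1/3 = 1/3
γ ∧ γ = 1/3 ∧ 1/3 = 1/3
(γ ∧ γ) ∨ α = 1/3 ∨ 1/3 = 1/3
γ ∧ α = 1/3 ∧ 1/3 = 1/3
α → α = 1/3 → 1/3 = 1
(γ ∧ α) ∨ (α → α) = 1/3 ∨ 1 = 1
((γ ∧ γ) ∨ α) ∨ ((γ ∧ α) ∨ (α → α)) = 1/3 ∨ 1 = 1
β → α = 1/3 → 1/3 = 1
~(β → α) = ~1 = 0
~~(β → α) = ~0 = 1
(((γ ∧ γ) ∨ α) ∨ ((γ ∧ α) ∨ (α → α))) ∧ ~~(β → α) = 1 ∧ 1 = 1
β ∧ β = 1/3 ∧ 1/3 = 1/3
β ∧ α = 1/3 ∧ 1/3 = 1/3
(β ∧ β) ∧ (β ∧ α) = 1/3 ∧ 1/3 = 1/3
((β ∧ β) ∧ (β ∧ α)) ∧ β = 1/3 ∧ 1/3 = 1/3
~(((β ∧ β) ∧ (β ∧ α)) ∧ β) = ~1/3 = 2/3
((((γ ∧ γ) ∨ α) ∨ ((γ ∧ α) ∨ (α → α))) ∧ ~~(β → α)) ∨ ~(((β ∧ β) ∧ (β ∧ α)) ∧ β) = 1 ∨ 2/3 = 1
(~~((γ → γ) ∧ β) ∧ (((γ → (γ ∨ β)) → (α ∧ α)) ∨ ~~(β ∨ β))) ∧ (((((γ ∧ γ) ∨ α) ∨ ((γ ∧ α) ∨ (α → α))) ∧ ~~(β → α)) ∨ ~(((β ∧ β) ∧ (β ∧ α)) ∧ β)) = 1/3 ∧ 1 = 1/3
~((((β ∧ (α ∧ γ)) ∨ (γ → γ)) ∧ (((α → β) ∨ β) ∨ (γ → β))) ∨ ((~γ → γ) → (α ∨ (β ∨ γ)))) ∨ ((~~((γ → γ) ∧ β) ∧ (((γ → (γ ∨ β)) → (α ∧ α)) ∨ ~~(β ∨ β))) ∧ (((((γ ∧ γ) ∨ α) ∨ ((γ ∧ α) ∨ (α → α))) ∧ ~~(β → α)) ∨ ~(((β ∧ β) ∧ (β ∧ α)) ∧ β))) = 0 ∨ 1/3 = 1/3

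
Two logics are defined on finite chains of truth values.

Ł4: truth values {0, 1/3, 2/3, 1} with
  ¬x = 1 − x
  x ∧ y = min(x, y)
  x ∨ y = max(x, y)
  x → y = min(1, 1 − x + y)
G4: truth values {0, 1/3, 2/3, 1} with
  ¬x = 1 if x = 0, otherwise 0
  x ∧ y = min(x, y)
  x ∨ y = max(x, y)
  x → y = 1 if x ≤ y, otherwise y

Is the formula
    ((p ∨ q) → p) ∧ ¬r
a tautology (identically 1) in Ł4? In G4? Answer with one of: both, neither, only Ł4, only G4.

In Ł4: at p = 0, q = 0, r = 1/3 the value is 2/3 — not a tautology.
In G4: at p = 0, q = 0, r = 1/3 the value is 0 — not a tautology.

neither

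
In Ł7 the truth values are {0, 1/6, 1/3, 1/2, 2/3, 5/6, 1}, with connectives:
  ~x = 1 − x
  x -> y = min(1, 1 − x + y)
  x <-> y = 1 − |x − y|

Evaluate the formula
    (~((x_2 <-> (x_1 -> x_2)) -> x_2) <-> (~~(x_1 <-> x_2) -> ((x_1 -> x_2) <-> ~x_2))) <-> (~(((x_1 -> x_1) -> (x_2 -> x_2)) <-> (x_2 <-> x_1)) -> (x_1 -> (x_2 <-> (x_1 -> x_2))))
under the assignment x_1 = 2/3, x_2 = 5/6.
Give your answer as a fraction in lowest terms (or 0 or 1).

2/3

x_1 -> x_2 = 2/3 -> 5/6 = 1
x_2 <-> (x_1 -> x_2) = 5/6 <-> 1 = 5/6
(x_2 <-> (x_1 -> x_2)) -> x_2 = 5/6 -> 5/6 = 1
~((x_2 <-> (x_1 -> x_2)) -> x_2) = ~1 = 0
x_1 <-> x_2 = 2/3 <-> 5/6 = 5/6
~(x_1 <-> x_2) = ~5/6 = 1/6
~~(x_1 <-> x_2) = ~1/6 = 5/6
x_1 -> x_2 = 2/3 -> 5/6 = 1
~x_2 = ~5/6 = 1/6
(x_1 -> x_2) <-> ~x_2 = 1 <-> 1/6 = 1/6
~~(x_1 <-> x_2) -> ((x_1 -> x_2) <-> ~x_2) = 5/6 -> 1/6 = 1/3
~((x_2 <-> (x_1 -> x_2)) -> x_2) <-> (~~(x_1 <-> x_2) -> ((x_1 -> x_2) <-> ~x_2)) = 0 <-> 1/3 = 2/3
x_1 -> x_1 = 2/3 -> 2/3 = 1
x_2 -> x_2 = 5/6 -> 5/6 = 1
(x_1 -> x_1) -> (x_2 -> x_2) = 1 -> 1 = 1
x_2 <-> x_1 = 5/6 <-> 2/3 = 5/6
((x_1 -> x_1) -> (x_2 -> x_2)) <-> (x_2 <-> x_1) = 1 <-> 5/6 = 5/6
~(((x_1 -> x_1) -> (x_2 -> x_2)) <-> (x_2 <-> x_1)) = ~5/6 = 1/6
x_1 -> x_2 = 2/3 -> 5/6 = 1
x_2 <-> (x_1 -> x_2) = 5/6 <-> 1 = 5/6
x_1 -> (x_2 <-> (x_1 -> x_2)) = 2/3 -> 5/6 = 1
~(((x_1 -> x_1) -> (x_2 -> x_2)) <-> (x_2 <-> x_1)) -> (x_1 -> (x_2 <-> (x_1 -> x_2))) = 1/6 -> 1 = 1
(~((x_2 <-> (x_1 -> x_2)) -> x_2) <-> (~~(x_1 <-> x_2) -> ((x_1 -> x_2) <-> ~x_2))) <-> (~(((x_1 -> x_1) -> (x_2 -> x_2)) <-> (x_2 <-> x_1)) -> (x_1 -> (x_2 <-> (x_1 -> x_2)))) = 2/3 <-> 1 = 2/3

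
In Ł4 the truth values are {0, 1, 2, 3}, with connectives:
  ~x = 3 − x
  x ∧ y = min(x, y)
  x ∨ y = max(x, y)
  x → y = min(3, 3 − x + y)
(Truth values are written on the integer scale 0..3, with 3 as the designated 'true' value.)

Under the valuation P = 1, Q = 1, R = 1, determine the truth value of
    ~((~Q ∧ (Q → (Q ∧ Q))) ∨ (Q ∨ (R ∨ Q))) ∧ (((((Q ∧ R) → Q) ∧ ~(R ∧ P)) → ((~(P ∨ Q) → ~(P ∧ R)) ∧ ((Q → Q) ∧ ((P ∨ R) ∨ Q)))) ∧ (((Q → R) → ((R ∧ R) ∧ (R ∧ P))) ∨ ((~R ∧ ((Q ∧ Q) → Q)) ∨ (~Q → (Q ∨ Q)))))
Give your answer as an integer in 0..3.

~Q = ~1 = 2
Q ∧ Q = 1 ∧ 1 = 1
Q → (Q ∧ Q) = 1 → 1 = 3
~Q ∧ (Q → (Q ∧ Q)) = 2 ∧ 3 = 2
R ∨ Q = 1 ∨ 1 = 1
Q ∨ (R ∨ Q) = 1 ∨ 1 = 1
(~Q ∧ (Q → (Q ∧ Q))) ∨ (Q ∨ (R ∨ Q)) = 2 ∨ 1 = 2
~((~Q ∧ (Q → (Q ∧ Q))) ∨ (Q ∨ (R ∨ Q))) = ~2 = 1
Q ∧ R = 1 ∧ 1 = 1
(Q ∧ R) → Q = 1 → 1 = 3
R ∧ P = 1 ∧ 1 = 1
~(R ∧ P) = ~1 = 2
((Q ∧ R) → Q) ∧ ~(R ∧ P) = 3 ∧ 2 = 2
P ∨ Q = 1 ∨ 1 = 1
~(P ∨ Q) = ~1 = 2
P ∧ R = 1 ∧ 1 = 1
~(P ∧ R) = ~1 = 2
~(P ∨ Q) → ~(P ∧ R) = 2 → 2 = 3
Q → Q = 1 → 1 = 3
P ∨ R = 1 ∨ 1 = 1
(P ∨ R) ∨ Q = 1 ∨ 1 = 1
(Q → Q) ∧ ((P ∨ R) ∨ Q) = 3 ∧ 1 = 1
(~(P ∨ Q) → ~(P ∧ R)) ∧ ((Q → Q) ∧ ((P ∨ R) ∨ Q)) = 3 ∧ 1 = 1
(((Q ∧ R) → Q) ∧ ~(R ∧ P)) → ((~(P ∨ Q) → ~(P ∧ R)) ∧ ((Q → Q) ∧ ((P ∨ R) ∨ Q))) = 2 → 1 = 2
Q → R = 1 → 1 = 3
R ∧ R = 1 ∧ 1 = 1
R ∧ P = 1 ∧ 1 = 1
(R ∧ R) ∧ (R ∧ P) = 1 ∧ 1 = 1
(Q → R) → ((R ∧ R) ∧ (R ∧ P)) = 3 → 1 = 1
~R = ~1 = 2
Q ∧ Q = 1 ∧ 1 = 1
(Q ∧ Q) → Q = 1 → 1 = 3
~R ∧ ((Q ∧ Q) → Q) = 2 ∧ 3 = 2
~Q = ~1 = 2
Q ∨ Q = 1 ∨ 1 = 1
~Q → (Q ∨ Q) = 2 → 1 = 2
(~R ∧ ((Q ∧ Q) → Q)) ∨ (~Q → (Q ∨ Q)) = 2 ∨ 2 = 2
((Q → R) → ((R ∧ R) ∧ (R ∧ P))) ∨ ((~R ∧ ((Q ∧ Q) → Q)) ∨ (~Q → (Q ∨ Q))) = 1 ∨ 2 = 2
((((Q ∧ R) → Q) ∧ ~(R ∧ P)) → ((~(P ∨ Q) → ~(P ∧ R)) ∧ ((Q → Q) ∧ ((P ∨ R) ∨ Q)))) ∧ (((Q → R) → ((R ∧ R) ∧ (R ∧ P))) ∨ ((~R ∧ ((Q ∧ Q) → Q)) ∨ (~Q → (Q ∨ Q)))) = 2 ∧ 2 = 2
~((~Q ∧ (Q → (Q ∧ Q))) ∨ (Q ∨ (R ∨ Q))) ∧ (((((Q ∧ R) → Q) ∧ ~(R ∧ P)) → ((~(P ∨ Q) → ~(P ∧ R)) ∧ ((Q → Q) ∧ ((P ∨ R) ∨ Q)))) ∧ (((Q → R) → ((R ∧ R) ∧ (R ∧ P))) ∨ ((~R ∧ ((Q ∧ Q) → Q)) ∨ (~Q → (Q ∨ Q))))) = 1 ∧ 2 = 1

1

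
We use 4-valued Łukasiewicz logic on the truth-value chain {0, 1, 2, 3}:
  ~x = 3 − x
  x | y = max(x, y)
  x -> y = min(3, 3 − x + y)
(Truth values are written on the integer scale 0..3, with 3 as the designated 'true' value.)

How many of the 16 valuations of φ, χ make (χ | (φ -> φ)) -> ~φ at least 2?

φ = 0, χ = 0 ↦ 3  ≥
φ = 0, χ = 1 ↦ 3  ≥
φ = 0, χ = 2 ↦ 3  ≥
φ = 0, χ = 3 ↦ 3  ≥
φ = 1, χ = 0 ↦ 2  ≥
φ = 1, χ = 1 ↦ 2  ≥
φ = 1, χ = 2 ↦ 2  ≥
φ = 1, χ = 3 ↦ 2  ≥
φ = 2, χ = 0 ↦ 1  <
φ = 2, χ = 1 ↦ 1  <
φ = 2, χ = 2 ↦ 1  <
φ = 2, χ = 3 ↦ 1  <
φ = 3, χ = 0 ↦ 0  <
φ = 3, χ = 1 ↦ 0  <
φ = 3, χ = 2 ↦ 0  <
φ = 3, χ = 3 ↦ 0  <
So 8 of the 16 assignments meet the threshold.

8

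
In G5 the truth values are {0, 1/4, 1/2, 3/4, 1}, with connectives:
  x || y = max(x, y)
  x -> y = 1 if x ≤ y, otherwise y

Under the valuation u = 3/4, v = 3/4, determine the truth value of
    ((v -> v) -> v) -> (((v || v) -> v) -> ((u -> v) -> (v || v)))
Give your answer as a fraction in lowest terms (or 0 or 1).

v -> v = 3/4 -> 3/4 = 1
(v -> v) -> v = 1 -> 3/4 = 3/4
v || v = 3/4 || 3/4 = 3/4
(v || v) -> v = 3/4 -> 3/4 = 1
u -> v = 3/4 -> 3/4 = 1
v || v = 3/4 || 3/4 = 3/4
(u -> v) -> (v || v) = 1 -> 3/4 = 3/4
((v || v) -> v) -> ((u -> v) -> (v || v)) = 1 -> 3/4 = 3/4
((v -> v) -> v) -> (((v || v) -> v) -> ((u -> v) -> (v || v))) = 3/4 -> 3/4 = 1

1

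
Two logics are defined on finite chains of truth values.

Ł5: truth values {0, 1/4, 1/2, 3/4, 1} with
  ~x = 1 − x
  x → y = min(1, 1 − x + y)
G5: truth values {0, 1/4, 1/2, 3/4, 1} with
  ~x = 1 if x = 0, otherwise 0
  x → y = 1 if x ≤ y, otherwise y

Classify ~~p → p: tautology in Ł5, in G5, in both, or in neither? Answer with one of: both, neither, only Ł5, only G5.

In Ł5: every assignment gives 1 — tautology.
In G5: at p = 1/4 the value is 1/4 — not a tautology.

only Ł5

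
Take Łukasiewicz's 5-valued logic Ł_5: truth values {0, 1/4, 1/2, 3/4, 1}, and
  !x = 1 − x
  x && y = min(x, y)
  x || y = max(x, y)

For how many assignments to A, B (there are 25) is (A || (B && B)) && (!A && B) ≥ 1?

value 1: 1 assignment (counts)
value 3/4: 3 assignments
value 1/2: 5 assignments
value 1/4: 7 assignments
value 0: 9 assignments
So 1 of the 25 assignments meets the threshold.

1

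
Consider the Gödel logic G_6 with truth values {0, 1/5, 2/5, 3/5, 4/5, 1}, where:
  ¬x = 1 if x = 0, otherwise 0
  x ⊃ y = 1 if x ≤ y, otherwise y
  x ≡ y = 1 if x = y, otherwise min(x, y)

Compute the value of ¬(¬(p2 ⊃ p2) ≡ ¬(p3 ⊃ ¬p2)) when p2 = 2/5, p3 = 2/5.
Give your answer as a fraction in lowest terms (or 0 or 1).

1

p2 ⊃ p2 = 2/5 ⊃ 2/5 = 1
¬(p2 ⊃ p2) = ¬1 = 0
¬p2 = ¬2/5 = 0
p3 ⊃ ¬p2 = 2/5 ⊃ 0 = 0
¬(p3 ⊃ ¬p2) = ¬0 = 1
¬(p2 ⊃ p2) ≡ ¬(p3 ⊃ ¬p2) = 0 ≡ 1 = 0
¬(¬(p2 ⊃ p2) ≡ ¬(p3 ⊃ ¬p2)) = ¬0 = 1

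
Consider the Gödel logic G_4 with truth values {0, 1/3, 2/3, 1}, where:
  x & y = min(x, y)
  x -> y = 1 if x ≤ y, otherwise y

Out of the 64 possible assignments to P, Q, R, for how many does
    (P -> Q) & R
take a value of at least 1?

10

value 1: 10 assignments (counts)
value 2/3: 12 assignments
value 1/3: 17 assignments
value 0: 25 assignments
So 10 of the 64 assignments meet the threshold.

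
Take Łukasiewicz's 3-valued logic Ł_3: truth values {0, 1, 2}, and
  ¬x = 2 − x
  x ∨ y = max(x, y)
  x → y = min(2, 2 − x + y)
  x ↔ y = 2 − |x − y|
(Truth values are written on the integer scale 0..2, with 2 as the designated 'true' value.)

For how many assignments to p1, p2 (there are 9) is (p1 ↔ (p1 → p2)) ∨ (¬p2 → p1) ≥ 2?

p1 = 0, p2 = 0 ↦ 0  <
p1 = 0, p2 = 1 ↦ 1  <
p1 = 0, p2 = 2 ↦ 2  ≥
p1 = 1, p2 = 0 ↦ 2  ≥
p1 = 1, p2 = 1 ↦ 2  ≥
p1 = 1, p2 = 2 ↦ 2  ≥
p1 = 2, p2 = 0 ↦ 2  ≥
p1 = 2, p2 = 1 ↦ 2  ≥
p1 = 2, p2 = 2 ↦ 2  ≥
So 7 of the 9 assignments meet the threshold.

7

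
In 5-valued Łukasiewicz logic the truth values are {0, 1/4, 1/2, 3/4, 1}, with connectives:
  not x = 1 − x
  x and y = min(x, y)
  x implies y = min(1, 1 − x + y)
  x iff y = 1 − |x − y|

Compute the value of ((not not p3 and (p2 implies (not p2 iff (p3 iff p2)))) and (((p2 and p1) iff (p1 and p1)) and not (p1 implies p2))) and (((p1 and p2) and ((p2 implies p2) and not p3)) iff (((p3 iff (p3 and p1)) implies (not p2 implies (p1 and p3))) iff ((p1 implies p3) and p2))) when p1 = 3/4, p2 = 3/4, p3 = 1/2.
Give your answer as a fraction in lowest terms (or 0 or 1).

0

not p3 = not 1/2 = 1/2
not not p3 = not 1/2 = 1/2
not p2 = not 3/4 = 1/4
p3 iff p2 = 1/2 iff 3/4 = 3/4
not p2 iff (p3 iff p2) = 1/4 iff 3/4 = 1/2
p2 implies (not p2 iff (p3 iff p2)) = 3/4 implies 1/2 = 3/4
not not p3 and (p2 implies (not p2 iff (p3 iff p2))) = 1/2 and 3/4 = 1/2
p2 and p1 = 3/4 and 3/4 = 3/4
p1 and p1 = 3/4 and 3/4 = 3/4
(p2 and p1) iff (p1 and p1) = 3/4 iff 3/4 = 1
p1 implies p2 = 3/4 implies 3/4 = 1
not (p1 implies p2) = not 1 = 0
((p2 and p1) iff (p1 and p1)) and not (p1 implies p2) = 1 and 0 = 0
(not not p3 and (p2 implies (not p2 iff (p3 iff p2)))) and (((p2 and p1) iff (p1 and p1)) and not (p1 implies p2)) = 1/2 and 0 = 0
p1 and p2 = 3/4 and 3/4 = 3/4
p2 implies p2 = 3/4 implies 3/4 = 1
not p3 = not 1/2 = 1/2
(p2 implies p2) and not p3 = 1 and 1/2 = 1/2
(p1 and p2) and ((p2 implies p2) and not p3) = 3/4 and 1/2 = 1/2
p3 and p1 = 1/2 and 3/4 = 1/2
p3 iff (p3 and p1) = 1/2 iff 1/2 = 1
not p2 = not 3/4 = 1/4
p1 and p3 = 3/4 and 1/2 = 1/2
not p2 implies (p1 and p3) = 1/4 implies 1/2 = 1
(p3 iff (p3 and p1)) implies (not p2 implies (p1 and p3)) = 1 implies 1 = 1
p1 implies p3 = 3/4 implies 1/2 = 3/4
(p1 implies p3) and p2 = 3/4 and 3/4 = 3/4
((p3 iff (p3 and p1)) implies (not p2 implies (p1 and p3))) iff ((p1 implies p3) and p2) = 1 iff 3/4 = 3/4
((p1 and p2) and ((p2 implies p2) and not p3)) iff (((p3 iff (p3 and p1)) implies (not p2 implies (p1 and p3))) iff ((p1 implies p3) and p2)) = 1/2 iff 3/4 = 3/4
((not not p3 and (p2 implies (not p2 iff (p3 iff p2)))) and (((p2 and p1) iff (p1 and p1)) and not (p1 implies p2))) and (((p1 and p2) and ((p2 implies p2) and not p3)) iff (((p3 iff (p3 and p1)) implies (not p2 implies (p1 and p3))) iff ((p1 implies p3) and p2))) = 0 and 3/4 = 0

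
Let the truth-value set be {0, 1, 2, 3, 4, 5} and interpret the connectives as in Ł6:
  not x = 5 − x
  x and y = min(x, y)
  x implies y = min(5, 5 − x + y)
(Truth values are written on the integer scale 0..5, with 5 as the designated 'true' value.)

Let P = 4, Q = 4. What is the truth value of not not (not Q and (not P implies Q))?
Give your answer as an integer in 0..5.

not Q = not 4 = 1
not P = not 4 = 1
not P implies Q = 1 implies 4 = 5
not Q and (not P implies Q) = 1 and 5 = 1
not (not Q and (not P implies Q)) = not 1 = 4
not not (not Q and (not P implies Q)) = not 4 = 1

1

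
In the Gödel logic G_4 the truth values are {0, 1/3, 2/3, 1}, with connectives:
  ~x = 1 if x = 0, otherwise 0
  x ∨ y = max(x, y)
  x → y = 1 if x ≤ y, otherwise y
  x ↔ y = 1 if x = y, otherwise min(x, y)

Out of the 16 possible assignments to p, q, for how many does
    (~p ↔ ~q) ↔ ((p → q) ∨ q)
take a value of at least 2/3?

11

p = 0, q = 0 ↦ 1  ≥
p = 0, q = 1/3 ↦ 0  <
p = 0, q = 2/3 ↦ 0  <
p = 0, q = 1 ↦ 0  <
p = 1/3, q = 0 ↦ 1  ≥
p = 1/3, q = 1/3 ↦ 1  ≥
p = 1/3, q = 2/3 ↦ 1  ≥
p = 1/3, q = 1 ↦ 1  ≥
p = 2/3, q = 0 ↦ 1  ≥
p = 2/3, q = 1/3 ↦ 1/3  <
p = 2/3, q = 2/3 ↦ 1  ≥
p = 2/3, q = 1 ↦ 1  ≥
p = 1, q = 0 ↦ 1  ≥
p = 1, q = 1/3 ↦ 1/3  <
p = 1, q = 2/3 ↦ 2/3  ≥
p = 1, q = 1 ↦ 1  ≥
So 11 of the 16 assignments meet the threshold.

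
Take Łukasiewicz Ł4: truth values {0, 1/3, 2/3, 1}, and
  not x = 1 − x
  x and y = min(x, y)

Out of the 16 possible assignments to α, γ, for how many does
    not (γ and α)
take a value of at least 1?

7

α = 0, γ = 0 ↦ 1  ≥
α = 0, γ = 1/3 ↦ 1  ≥
α = 0, γ = 2/3 ↦ 1  ≥
α = 0, γ = 1 ↦ 1  ≥
α = 1/3, γ = 0 ↦ 1  ≥
α = 1/3, γ = 1/3 ↦ 2/3  <
α = 1/3, γ = 2/3 ↦ 2/3  <
α = 1/3, γ = 1 ↦ 2/3  <
α = 2/3, γ = 0 ↦ 1  ≥
α = 2/3, γ = 1/3 ↦ 2/3  <
α = 2/3, γ = 2/3 ↦ 1/3  <
α = 2/3, γ = 1 ↦ 1/3  <
α = 1, γ = 0 ↦ 1  ≥
α = 1, γ = 1/3 ↦ 2/3  <
α = 1, γ = 2/3 ↦ 1/3  <
α = 1, γ = 1 ↦ 0  <
So 7 of the 16 assignments meet the threshold.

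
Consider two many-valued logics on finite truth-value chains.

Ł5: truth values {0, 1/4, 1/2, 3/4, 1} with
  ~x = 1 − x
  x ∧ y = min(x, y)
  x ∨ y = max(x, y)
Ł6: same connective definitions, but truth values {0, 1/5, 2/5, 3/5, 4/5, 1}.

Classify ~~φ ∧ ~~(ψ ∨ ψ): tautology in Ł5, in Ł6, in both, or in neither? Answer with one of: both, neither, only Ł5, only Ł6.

neither

In Ł5: at φ = 0, ψ = 0 the value is 0 — not a tautology.
In Ł6: at φ = 0, ψ = 0 the value is 0 — not a tautology.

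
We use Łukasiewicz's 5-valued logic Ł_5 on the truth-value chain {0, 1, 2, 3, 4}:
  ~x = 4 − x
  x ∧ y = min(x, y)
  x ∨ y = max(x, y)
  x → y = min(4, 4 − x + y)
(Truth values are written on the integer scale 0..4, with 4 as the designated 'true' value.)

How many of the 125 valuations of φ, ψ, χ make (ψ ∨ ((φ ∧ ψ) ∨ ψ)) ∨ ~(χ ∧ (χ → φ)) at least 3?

value 4: 49 assignments (counts)
value 3: 40 assignments (counts)
value 2: 26 assignments
value 1: 9 assignments
value 0: 1 assignment
So 89 of the 125 assignments meet the threshold.

89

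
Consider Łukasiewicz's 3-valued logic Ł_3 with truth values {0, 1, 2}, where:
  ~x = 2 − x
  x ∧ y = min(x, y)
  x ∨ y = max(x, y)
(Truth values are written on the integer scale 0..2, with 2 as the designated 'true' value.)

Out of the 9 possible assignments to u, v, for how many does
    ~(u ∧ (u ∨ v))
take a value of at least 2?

3

u = 0, v = 0 ↦ 2  ≥
u = 0, v = 1 ↦ 2  ≥
u = 0, v = 2 ↦ 2  ≥
u = 1, v = 0 ↦ 1  <
u = 1, v = 1 ↦ 1  <
u = 1, v = 2 ↦ 1  <
u = 2, v = 0 ↦ 0  <
u = 2, v = 1 ↦ 0  <
u = 2, v = 2 ↦ 0  <
So 3 of the 9 assignments meet the threshold.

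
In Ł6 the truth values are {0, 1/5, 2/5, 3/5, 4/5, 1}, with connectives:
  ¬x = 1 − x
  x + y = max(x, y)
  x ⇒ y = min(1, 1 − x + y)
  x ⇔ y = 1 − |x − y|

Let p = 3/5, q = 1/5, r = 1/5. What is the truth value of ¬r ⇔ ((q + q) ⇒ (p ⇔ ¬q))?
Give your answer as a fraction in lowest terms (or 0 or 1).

4/5

¬r = ¬1/5 = 4/5
q + q = 1/5 + 1/5 = 1/5
¬q = ¬1/5 = 4/5
p ⇔ ¬q = 3/5 ⇔ 4/5 = 4/5
(q + q) ⇒ (p ⇔ ¬q) = 1/5 ⇒ 4/5 = 1
¬r ⇔ ((q + q) ⇒ (p ⇔ ¬q)) = 4/5 ⇔ 1 = 4/5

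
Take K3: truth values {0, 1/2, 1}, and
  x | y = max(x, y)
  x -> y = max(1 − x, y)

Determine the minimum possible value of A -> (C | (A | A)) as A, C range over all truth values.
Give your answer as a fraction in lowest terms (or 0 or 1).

1/2

Take A = 1/2, C = 0:
A | A = 1/2 | 1/2 = 1/2
C | (A | A) = 0 | 1/2 = 1/2
A -> (C | (A | A)) = 1/2 -> 1/2 = 1/2
No assignment yields a value below 1/2, so this is the minimum.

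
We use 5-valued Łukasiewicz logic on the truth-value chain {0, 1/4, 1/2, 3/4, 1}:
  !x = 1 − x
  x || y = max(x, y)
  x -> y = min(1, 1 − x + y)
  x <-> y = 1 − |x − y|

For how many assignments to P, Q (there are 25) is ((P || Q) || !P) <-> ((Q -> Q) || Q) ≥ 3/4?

22

value 1: 13 assignments (counts)
value 3/4: 9 assignments (counts)
value 1/2: 3 assignments
So 22 of the 25 assignments meet the threshold.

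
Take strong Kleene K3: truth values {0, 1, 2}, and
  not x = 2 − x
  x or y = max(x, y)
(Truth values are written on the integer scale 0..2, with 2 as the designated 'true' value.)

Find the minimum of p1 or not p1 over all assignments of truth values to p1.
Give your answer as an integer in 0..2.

1

Take p1 = 1:
not p1 = not 1 = 1
p1 or not p1 = 1 or 1 = 1
No assignment yields a value below 1, so this is the minimum.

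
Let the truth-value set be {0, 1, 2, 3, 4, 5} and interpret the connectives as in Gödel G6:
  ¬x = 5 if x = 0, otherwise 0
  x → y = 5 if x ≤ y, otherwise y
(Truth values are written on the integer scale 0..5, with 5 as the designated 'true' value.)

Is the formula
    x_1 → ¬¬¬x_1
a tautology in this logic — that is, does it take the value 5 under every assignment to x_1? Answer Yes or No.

No

Counterexample: take x_1 = 1.
¬x_1 = ¬1 = 0
¬¬x_1 = ¬0 = 5
¬¬¬x_1 = ¬5 = 0
x_1 → ¬¬¬x_1 = 1 → 0 = 0
This gives 0 ≠ 5.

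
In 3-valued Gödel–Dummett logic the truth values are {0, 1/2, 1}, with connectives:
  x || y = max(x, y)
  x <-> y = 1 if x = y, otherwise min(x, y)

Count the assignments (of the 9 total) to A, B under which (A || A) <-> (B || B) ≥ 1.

A = 0, B = 0 ↦ 1  ≥
A = 0, B = 1/2 ↦ 0  <
A = 0, B = 1 ↦ 0  <
A = 1/2, B = 0 ↦ 0  <
A = 1/2, B = 1/2 ↦ 1  ≥
A = 1/2, B = 1 ↦ 1/2  <
A = 1, B = 0 ↦ 0  <
A = 1, B = 1/2 ↦ 1/2  <
A = 1, B = 1 ↦ 1  ≥
So 3 of the 9 assignments meet the threshold.

3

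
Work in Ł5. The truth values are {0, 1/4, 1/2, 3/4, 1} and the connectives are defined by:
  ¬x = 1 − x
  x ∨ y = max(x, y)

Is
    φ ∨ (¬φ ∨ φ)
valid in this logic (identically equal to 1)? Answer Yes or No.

Counterexample: take φ = 1/4.
¬φ = ¬1/4 = 3/4
¬φ ∨ φ = 3/4 ∨ 1/4 = 3/4
φ ∨ (¬φ ∨ φ) = 1/4 ∨ 3/4 = 3/4
This gives 3/4 ≠ 1.

No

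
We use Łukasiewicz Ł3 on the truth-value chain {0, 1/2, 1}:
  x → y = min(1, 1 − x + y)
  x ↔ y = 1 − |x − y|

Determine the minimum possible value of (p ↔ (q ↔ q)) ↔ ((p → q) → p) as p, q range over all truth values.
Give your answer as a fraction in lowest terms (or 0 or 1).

1/2

Take p = 1/2, q = 0:
q ↔ q = 0 ↔ 0 = 1
p ↔ (q ↔ q) = 1/2 ↔ 1 = 1/2
p → q = 1/2 → 0 = 1/2
(p → q) → p = 1/2 → 1/2 = 1
(p ↔ (q ↔ q)) ↔ ((p → q) → p) = 1/2 ↔ 1 = 1/2
No assignment yields a value below 1/2, so this is the minimum.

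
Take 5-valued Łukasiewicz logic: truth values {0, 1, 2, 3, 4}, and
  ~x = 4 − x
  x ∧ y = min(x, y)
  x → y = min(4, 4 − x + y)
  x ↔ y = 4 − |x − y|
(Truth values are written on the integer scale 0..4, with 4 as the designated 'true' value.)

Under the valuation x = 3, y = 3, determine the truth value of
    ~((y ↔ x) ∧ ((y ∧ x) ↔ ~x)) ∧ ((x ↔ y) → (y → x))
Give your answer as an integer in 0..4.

y ↔ x = 3 ↔ 3 = 4
y ∧ x = 3 ∧ 3 = 3
~x = ~3 = 1
(y ∧ x) ↔ ~x = 3 ↔ 1 = 2
(y ↔ x) ∧ ((y ∧ x) ↔ ~x) = 4 ∧ 2 = 2
~((y ↔ x) ∧ ((y ∧ x) ↔ ~x)) = ~2 = 2
x ↔ y = 3 ↔ 3 = 4
y → x = 3 → 3 = 4
(x ↔ y) → (y → x) = 4 → 4 = 4
~((y ↔ x) ∧ ((y ∧ x) ↔ ~x)) ∧ ((x ↔ y) → (y → x)) = 2 ∧ 4 = 2

2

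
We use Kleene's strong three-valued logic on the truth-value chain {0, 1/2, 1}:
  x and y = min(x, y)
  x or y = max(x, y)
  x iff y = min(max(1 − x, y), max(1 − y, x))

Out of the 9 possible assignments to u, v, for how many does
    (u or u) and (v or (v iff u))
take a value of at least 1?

1

u = 0, v = 0 ↦ 0  <
u = 0, v = 1/2 ↦ 0  <
u = 0, v = 1 ↦ 0  <
u = 1/2, v = 0 ↦ 1/2  <
u = 1/2, v = 1/2 ↦ 1/2  <
u = 1/2, v = 1 ↦ 1/2  <
u = 1, v = 0 ↦ 0  <
u = 1, v = 1/2 ↦ 1/2  <
u = 1, v = 1 ↦ 1  ≥
So 1 of the 9 assignments meets the threshold.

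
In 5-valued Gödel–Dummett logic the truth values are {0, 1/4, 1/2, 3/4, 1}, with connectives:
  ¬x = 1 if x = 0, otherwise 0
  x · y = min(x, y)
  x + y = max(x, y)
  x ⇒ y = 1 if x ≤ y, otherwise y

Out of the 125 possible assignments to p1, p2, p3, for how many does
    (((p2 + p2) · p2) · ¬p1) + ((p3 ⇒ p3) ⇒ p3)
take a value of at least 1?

29

value 1: 29 assignments (counts)
value 3/4: 27 assignments
value 1/2: 25 assignments
value 1/4: 23 assignments
value 0: 21 assignments
So 29 of the 125 assignments meet the threshold.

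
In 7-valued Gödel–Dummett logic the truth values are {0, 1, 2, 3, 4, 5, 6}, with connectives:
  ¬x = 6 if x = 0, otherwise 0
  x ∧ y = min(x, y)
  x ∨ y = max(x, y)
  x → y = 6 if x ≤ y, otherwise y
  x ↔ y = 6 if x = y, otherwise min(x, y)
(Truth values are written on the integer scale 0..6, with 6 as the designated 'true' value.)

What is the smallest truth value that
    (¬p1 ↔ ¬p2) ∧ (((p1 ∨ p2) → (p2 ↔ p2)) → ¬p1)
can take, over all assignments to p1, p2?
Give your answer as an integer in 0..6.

Take p1 = 0, p2 = 1:
¬p1 = ¬0 = 6
¬p2 = ¬1 = 0
¬p1 ↔ ¬p2 = 6 ↔ 0 = 0
p1 ∨ p2 = 0 ∨ 1 = 1
p2 ↔ p2 = 1 ↔ 1 = 6
(p1 ∨ p2) → (p2 ↔ p2) = 1 → 6 = 6
¬p1 = ¬0 = 6
((p1 ∨ p2) → (p2 ↔ p2)) → ¬p1 = 6 → 6 = 6
(¬p1 ↔ ¬p2) ∧ (((p1 ∨ p2) → (p2 ↔ p2)) → ¬p1) = 0 ∧ 6 = 0
No assignment yields a value below 0, so this is the minimum.

0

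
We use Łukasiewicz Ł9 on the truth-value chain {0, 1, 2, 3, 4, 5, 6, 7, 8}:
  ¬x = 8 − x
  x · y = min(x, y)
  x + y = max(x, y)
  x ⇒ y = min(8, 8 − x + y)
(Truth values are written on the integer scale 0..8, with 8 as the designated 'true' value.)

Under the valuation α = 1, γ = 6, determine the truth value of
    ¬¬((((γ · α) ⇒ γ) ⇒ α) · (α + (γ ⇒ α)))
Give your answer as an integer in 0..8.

1

γ · α = 6 · 1 = 1
(γ · α) ⇒ γ = 1 ⇒ 6 = 8
((γ · α) ⇒ γ) ⇒ α = 8 ⇒ 1 = 1
γ ⇒ α = 6 ⇒ 1 = 3
α + (γ ⇒ α) = 1 + 3 = 3
(((γ · α) ⇒ γ) ⇒ α) · (α + (γ ⇒ α)) = 1 · 3 = 1
¬((((γ · α) ⇒ γ) ⇒ α) · (α + (γ ⇒ α))) = ¬1 = 7
¬¬((((γ · α) ⇒ γ) ⇒ α) · (α + (γ ⇒ α))) = ¬7 = 1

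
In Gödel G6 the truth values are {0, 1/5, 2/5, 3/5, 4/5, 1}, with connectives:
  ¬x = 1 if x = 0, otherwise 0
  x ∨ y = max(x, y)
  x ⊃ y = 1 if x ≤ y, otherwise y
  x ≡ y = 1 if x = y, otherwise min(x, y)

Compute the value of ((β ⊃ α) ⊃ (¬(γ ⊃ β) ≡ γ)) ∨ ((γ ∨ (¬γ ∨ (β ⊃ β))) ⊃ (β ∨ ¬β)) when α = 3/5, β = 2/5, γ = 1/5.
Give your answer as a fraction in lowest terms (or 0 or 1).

2/5

β ⊃ α = 2/5 ⊃ 3/5 = 1
γ ⊃ β = 1/5 ⊃ 2/5 = 1
¬(γ ⊃ β) = ¬1 = 0
¬(γ ⊃ β) ≡ γ = 0 ≡ 1/5 = 0
(β ⊃ α) ⊃ (¬(γ ⊃ β) ≡ γ) = 1 ⊃ 0 = 0
¬γ = ¬1/5 = 0
β ⊃ β = 2/5 ⊃ 2/5 = 1
¬γ ∨ (β ⊃ β) = 0 ∨ 1 = 1
γ ∨ (¬γ ∨ (β ⊃ β)) = 1/5 ∨ 1 = 1
¬β = ¬2/5 = 0
β ∨ ¬β = 2/5 ∨ 0 = 2/5
(γ ∨ (¬γ ∨ (β ⊃ β))) ⊃ (β ∨ ¬β) = 1 ⊃ 2/5 = 2/5
((β ⊃ α) ⊃ (¬(γ ⊃ β) ≡ γ)) ∨ ((γ ∨ (¬γ ∨ (β ⊃ β))) ⊃ (β ∨ ¬β)) = 0 ∨ 2/5 = 2/5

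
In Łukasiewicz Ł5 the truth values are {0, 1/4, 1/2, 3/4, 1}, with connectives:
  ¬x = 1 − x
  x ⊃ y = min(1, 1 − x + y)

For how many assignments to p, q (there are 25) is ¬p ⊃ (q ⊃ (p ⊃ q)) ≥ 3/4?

value 1: 25 assignments (counts)
So 25 of the 25 assignments meet the threshold.

25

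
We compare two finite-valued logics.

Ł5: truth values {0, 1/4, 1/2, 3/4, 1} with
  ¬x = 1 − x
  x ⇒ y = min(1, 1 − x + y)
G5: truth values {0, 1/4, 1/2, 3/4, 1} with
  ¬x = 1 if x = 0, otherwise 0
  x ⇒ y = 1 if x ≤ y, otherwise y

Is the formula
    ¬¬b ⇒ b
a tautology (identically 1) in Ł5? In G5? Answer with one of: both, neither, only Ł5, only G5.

In Ł5: every assignment gives 1 — tautology.
In G5: at b = 1/4 the value is 1/4 — not a tautology.

only Ł5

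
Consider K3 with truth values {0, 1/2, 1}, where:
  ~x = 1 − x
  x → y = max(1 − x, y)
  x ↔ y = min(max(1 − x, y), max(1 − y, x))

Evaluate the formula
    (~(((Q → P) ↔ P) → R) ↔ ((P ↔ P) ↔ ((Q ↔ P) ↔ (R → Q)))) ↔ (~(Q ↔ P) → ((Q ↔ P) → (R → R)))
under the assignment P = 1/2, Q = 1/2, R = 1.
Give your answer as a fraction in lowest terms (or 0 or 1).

1/2

Q → P = 1/2 → 1/2 = 1/2
(Q → P) ↔ P = 1/2 ↔ 1/2 = 1/2
((Q → P) ↔ P) → R = 1/2 → 1 = 1
~(((Q → P) ↔ P) → R) = ~1 = 0
P ↔ P = 1/2 ↔ 1/2 = 1/2
Q ↔ P = 1/2 ↔ 1/2 = 1/2
R → Q = 1 → 1/2 = 1/2
(Q ↔ P) ↔ (R → Q) = 1/2 ↔ 1/2 = 1/2
(P ↔ P) ↔ ((Q ↔ P) ↔ (R → Q)) = 1/2 ↔ 1/2 = 1/2
~(((Q → P) ↔ P) → R) ↔ ((P ↔ P) ↔ ((Q ↔ P) ↔ (R → Q))) = 0 ↔ 1/2 = 1/2
Q ↔ P = 1/2 ↔ 1/2 = 1/2
~(Q ↔ P) = ~1/2 = 1/2
Q ↔ P = 1/2 ↔ 1/2 = 1/2
R → R = 1 → 1 = 1
(Q ↔ P) → (R → R) = 1/2 → 1 = 1
~(Q ↔ P) → ((Q ↔ P) → (R → R)) = 1/2 → 1 = 1
(~(((Q → P) ↔ P) → R) ↔ ((P ↔ P) ↔ ((Q ↔ P) ↔ (R → Q)))) ↔ (~(Q ↔ P) → ((Q ↔ P) → (R → R))) = 1/2 ↔ 1 = 1/2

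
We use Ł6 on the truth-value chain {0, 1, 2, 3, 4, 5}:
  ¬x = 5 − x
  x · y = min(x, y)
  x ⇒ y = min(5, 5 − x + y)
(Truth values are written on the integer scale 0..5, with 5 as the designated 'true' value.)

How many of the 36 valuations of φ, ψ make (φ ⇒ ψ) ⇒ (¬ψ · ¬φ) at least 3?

value 5: 6 assignments (counts)
value 4: 6 assignments (counts)
value 3: 6 assignments (counts)
value 2: 6 assignments
value 1: 6 assignments
value 0: 6 assignments
So 18 of the 36 assignments meet the threshold.

18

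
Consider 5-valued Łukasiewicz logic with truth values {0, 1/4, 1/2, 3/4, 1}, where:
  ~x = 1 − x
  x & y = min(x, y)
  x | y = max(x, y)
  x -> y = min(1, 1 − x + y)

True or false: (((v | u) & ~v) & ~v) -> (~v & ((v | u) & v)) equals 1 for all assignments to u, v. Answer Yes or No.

No

Counterexample: take u = 1/4, v = 0.
v | u = 0 | 1/4 = 1/4
~v = ~0 = 1
(v | u) & ~v = 1/4 & 1 = 1/4
~v = ~0 = 1
((v | u) & ~v) & ~v = 1/4 & 1 = 1/4
~v = ~0 = 1
v | u = 0 | 1/4 = 1/4
(v | u) & v = 1/4 & 0 = 0
~v & ((v | u) & v) = 1 & 0 = 0
(((v | u) & ~v) & ~v) -> (~v & ((v | u) & v)) = 1/4 -> 0 = 3/4
This gives 3/4 ≠ 1.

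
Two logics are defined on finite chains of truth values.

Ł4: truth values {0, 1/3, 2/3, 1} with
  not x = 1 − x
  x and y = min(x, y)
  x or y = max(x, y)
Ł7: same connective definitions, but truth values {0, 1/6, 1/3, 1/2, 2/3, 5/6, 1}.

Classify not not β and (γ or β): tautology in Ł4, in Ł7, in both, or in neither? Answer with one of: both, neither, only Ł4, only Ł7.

neither

In Ł4: at β = 0, γ = 0 the value is 0 — not a tautology.
In Ł7: at β = 0, γ = 0 the value is 0 — not a tautology.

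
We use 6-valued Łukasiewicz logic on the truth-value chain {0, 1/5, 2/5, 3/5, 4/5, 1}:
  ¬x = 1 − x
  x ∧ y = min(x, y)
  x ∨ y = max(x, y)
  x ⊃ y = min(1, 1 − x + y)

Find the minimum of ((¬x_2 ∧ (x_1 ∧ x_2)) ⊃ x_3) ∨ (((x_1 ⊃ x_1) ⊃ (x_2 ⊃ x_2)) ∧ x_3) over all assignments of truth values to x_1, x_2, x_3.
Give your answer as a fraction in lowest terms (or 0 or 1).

Take x_1 = 2/5, x_2 = 2/5, x_3 = 0:
¬x_2 = ¬2/5 = 3/5
x_1 ∧ x_2 = 2/5 ∧ 2/5 = 2/5
¬x_2 ∧ (x_1 ∧ x_2) = 3/5 ∧ 2/5 = 2/5
(¬x_2 ∧ (x_1 ∧ x_2)) ⊃ x_3 = 2/5 ⊃ 0 = 3/5
x_1 ⊃ x_1 = 2/5 ⊃ 2/5 = 1
x_2 ⊃ x_2 = 2/5 ⊃ 2/5 = 1
(x_1 ⊃ x_1) ⊃ (x_2 ⊃ x_2) = 1 ⊃ 1 = 1
((x_1 ⊃ x_1) ⊃ (x_2 ⊃ x_2)) ∧ x_3 = 1 ∧ 0 = 0
((¬x_2 ∧ (x_1 ∧ x_2)) ⊃ x_3) ∨ (((x_1 ⊃ x_1) ⊃ (x_2 ⊃ x_2)) ∧ x_3) = 3/5 ∨ 0 = 3/5
No assignment yields a value below 3/5, so this is the minimum.

3/5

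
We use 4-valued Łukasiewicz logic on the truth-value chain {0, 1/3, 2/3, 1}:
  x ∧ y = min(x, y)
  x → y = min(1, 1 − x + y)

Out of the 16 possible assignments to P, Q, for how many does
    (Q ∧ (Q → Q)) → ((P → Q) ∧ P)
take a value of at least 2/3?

13

P = 0, Q = 0 ↦ 1  ≥
P = 0, Q = 1/3 ↦ 2/3  ≥
P = 0, Q = 2/3 ↦ 1/3  <
P = 0, Q = 1 ↦ 0  <
P = 1/3, Q = 0 ↦ 1  ≥
P = 1/3, Q = 1/3 ↦ 1  ≥
P = 1/3, Q = 2/3 ↦ 2/3  ≥
P = 1/3, Q = 1 ↦ 1/3  <
P = 2/3, Q = 0 ↦ 1  ≥
P = 2/3, Q = 1/3 ↦ 1  ≥
P = 2/3, Q = 2/3 ↦ 1  ≥
P = 2/3, Q = 1 ↦ 2/3  ≥
P = 1, Q = 0 ↦ 1  ≥
P = 1, Q = 1/3 ↦ 1  ≥
P = 1, Q = 2/3 ↦ 1  ≥
P = 1, Q = 1 ↦ 1  ≥
So 13 of the 16 assignments meet the threshold.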